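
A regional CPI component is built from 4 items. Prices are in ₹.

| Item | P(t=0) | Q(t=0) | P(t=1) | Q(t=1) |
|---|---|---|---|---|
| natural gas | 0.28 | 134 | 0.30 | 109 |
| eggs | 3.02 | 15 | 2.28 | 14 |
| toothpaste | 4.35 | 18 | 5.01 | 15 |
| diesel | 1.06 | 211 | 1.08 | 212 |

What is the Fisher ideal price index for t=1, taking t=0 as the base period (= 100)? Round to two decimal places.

Laspeyres component (base-period weights):
ΣP(t=1)Q(t=0) = 0.30×134 + 2.28×15 + 5.01×18 + 1.08×211 = 40.2 + 34.2 + 90.18 + 227.88 = 392.46
ΣP(t=0)Q(t=0) = 0.28×134 + 3.02×15 + 4.35×18 + 1.06×211 = 37.52 + 45.3 + 78.3 + 223.66 = 384.78
L = 392.46 / 384.78 × 100 = 101.9959
Paasche component (current-period weights):
ΣP(t=1)Q(t=1) = 0.30×109 + 2.28×14 + 5.01×15 + 1.08×212 = 32.7 + 31.92 + 75.15 + 228.96 = 368.73
ΣP(t=0)Q(t=1) = 0.28×109 + 3.02×14 + 4.35×15 + 1.06×212 = 30.52 + 42.28 + 65.25 + 224.72 = 362.77
P = 368.73 / 362.77 × 100 = 101.6429
Fisher = √(L × P) = √(101.9959 × 101.6429) = 101.8193

101.82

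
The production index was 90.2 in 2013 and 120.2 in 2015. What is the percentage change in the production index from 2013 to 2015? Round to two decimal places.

Change = (120.2 − 90.2) / 90.2 × 100
       = 30.0 / 90.2 × 100 = 33.2594%

33.26%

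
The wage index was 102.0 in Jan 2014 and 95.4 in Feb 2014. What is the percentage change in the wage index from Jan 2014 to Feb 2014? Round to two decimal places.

-6.47%

Change = (95.4 − 102.0) / 102.0 × 100
       = -6.6 / 102.0 × 100 = -6.4706%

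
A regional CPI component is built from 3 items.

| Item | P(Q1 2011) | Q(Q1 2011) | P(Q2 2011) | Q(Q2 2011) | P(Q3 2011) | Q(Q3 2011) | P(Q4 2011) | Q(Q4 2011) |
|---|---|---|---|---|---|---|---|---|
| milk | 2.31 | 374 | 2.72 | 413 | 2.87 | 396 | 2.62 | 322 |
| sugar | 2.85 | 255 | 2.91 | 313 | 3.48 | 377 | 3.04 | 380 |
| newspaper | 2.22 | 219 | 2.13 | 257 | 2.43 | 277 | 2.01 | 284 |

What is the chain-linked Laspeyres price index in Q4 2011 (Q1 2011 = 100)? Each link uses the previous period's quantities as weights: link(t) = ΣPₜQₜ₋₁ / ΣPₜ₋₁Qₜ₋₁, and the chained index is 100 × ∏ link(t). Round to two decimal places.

Link Q1 2011→Q2 2011:
ΣP(Q2 2011)Q(Q1 2011) = 2.72×374 + 2.91×255 + 2.13×219 = 1017.28 + 742.05 + 466.47 = 2225.8
ΣP(Q1 2011)Q(Q1 2011) = 2.31×374 + 2.85×255 + 2.22×219 = 863.94 + 726.75 + 486.18 = 2076.87
link = 2225.8/2076.87 = 1.071709
Link Q2 2011→Q3 2011:
ΣP(Q3 2011)Q(Q2 2011) = 2.87×413 + 3.48×313 + 2.43×257 = 1185.31 + 1089.24 + 624.51 = 2899.06
ΣP(Q2 2011)Q(Q2 2011) = 2.72×413 + 2.91×313 + 2.13×257 = 1123.36 + 910.83 + 547.41 = 2581.6
link = 2899.06/2581.6 = 1.122970
Link Q3 2011→Q4 2011:
ΣP(Q4 2011)Q(Q3 2011) = 2.62×396 + 3.04×377 + 2.01×277 = 1037.52 + 1146.08 + 556.77 = 2740.37
ΣP(Q3 2011)Q(Q3 2011) = 2.87×396 + 3.48×377 + 2.43×277 = 1136.52 + 1311.96 + 673.11 = 3121.59
link = 2740.37/3121.59 = 0.877876
Chained index = 100 × 1.071709 × 1.122970 × 0.877876 = 105.6522

105.65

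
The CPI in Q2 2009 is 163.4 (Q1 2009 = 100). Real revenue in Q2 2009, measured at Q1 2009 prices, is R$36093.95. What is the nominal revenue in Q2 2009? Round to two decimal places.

Nominal = Real × (Index/100) = 36093.95 × (163.4/100)
        = 36093.95 × 1.634 = 58977.5143

58977.51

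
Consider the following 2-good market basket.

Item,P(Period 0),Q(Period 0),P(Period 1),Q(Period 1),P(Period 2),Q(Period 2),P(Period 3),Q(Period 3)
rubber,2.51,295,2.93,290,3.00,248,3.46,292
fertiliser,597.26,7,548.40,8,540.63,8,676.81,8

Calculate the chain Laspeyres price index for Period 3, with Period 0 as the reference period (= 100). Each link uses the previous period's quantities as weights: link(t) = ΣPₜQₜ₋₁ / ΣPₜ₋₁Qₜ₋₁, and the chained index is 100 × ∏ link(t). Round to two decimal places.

117.31

Link Period 0→Period 1:
ΣP(Period 1)Q(Period 0) = 2.93×295 + 548.40×7 = 864.35 + 3838.8 = 4703.15
ΣP(Period 0)Q(Period 0) = 2.51×295 + 597.26×7 = 740.45 + 4180.82 = 4921.27
link = 4703.15/4921.27 = 0.955678
Link Period 1→Period 2:
ΣP(Period 2)Q(Period 1) = 3.00×290 + 540.63×8 = 870 + 4325.04 = 5195.04
ΣP(Period 1)Q(Period 1) = 2.93×290 + 548.40×8 = 849.7 + 4387.2 = 5236.9
link = 5195.04/5236.9 = 0.992007
Link Period 2→Period 3:
ΣP(Period 3)Q(Period 2) = 3.46×248 + 676.81×8 = 858.08 + 5414.48 = 6272.56
ΣP(Period 2)Q(Period 2) = 3.00×248 + 540.63×8 = 744 + 4325.04 = 5069.04
link = 6272.56/5069.04 = 1.237426
Chained index = 100 × 0.955678 × 0.992007 × 1.237426 = 117.3128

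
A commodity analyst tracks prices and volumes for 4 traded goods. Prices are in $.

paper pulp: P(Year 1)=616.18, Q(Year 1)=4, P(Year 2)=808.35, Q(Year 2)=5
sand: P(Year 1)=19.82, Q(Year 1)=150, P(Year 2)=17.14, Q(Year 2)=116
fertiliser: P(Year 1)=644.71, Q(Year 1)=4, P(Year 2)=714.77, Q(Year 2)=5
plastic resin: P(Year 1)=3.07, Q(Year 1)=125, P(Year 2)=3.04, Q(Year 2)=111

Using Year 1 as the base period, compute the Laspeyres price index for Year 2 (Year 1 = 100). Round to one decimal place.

107.7

Laspeyres price index uses base-period quantities as weights.
ΣP(Year 2)·Q(Year 1) = 808.35×4 + 17.14×150 + 714.77×4 + 3.04×125 = 3233.4 + 2571 + 2859.08 + 380 = 9043.48
ΣP(Year 1)·Q(Year 1) = 616.18×4 + 19.82×150 + 644.71×4 + 3.07×125 = 2464.72 + 2973 + 2578.84 + 383.75 = 8400.31
Index = 9043.48 / 8400.31 × 100 = 107.6565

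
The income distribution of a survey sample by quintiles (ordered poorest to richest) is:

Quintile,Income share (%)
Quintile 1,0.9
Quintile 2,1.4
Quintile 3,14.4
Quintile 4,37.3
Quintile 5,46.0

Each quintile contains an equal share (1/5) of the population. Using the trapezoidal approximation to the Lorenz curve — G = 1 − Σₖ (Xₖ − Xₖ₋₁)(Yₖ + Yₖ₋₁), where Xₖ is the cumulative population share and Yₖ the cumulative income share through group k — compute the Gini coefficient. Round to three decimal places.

Cumulative income shares Yₖ: 0.0090, 0.0230, 0.1670, 0.5400, 1.0000
Σ (Xₖ−Xₖ₋₁)(Yₖ+Yₖ₋₁) = (1/5)(0.0090+0.0000) + (1/5)(0.0230+0.0090) + (1/5)(0.1670+0.0230) + (1/5)(0.5400+0.1670) + (1/5)(1.0000+0.5400)
  = 0.0018 + 0.0064 + 0.0380 + 0.1414 + 0.3080 = 0.4956
G = 1 − 0.4956 = 0.5044

0.504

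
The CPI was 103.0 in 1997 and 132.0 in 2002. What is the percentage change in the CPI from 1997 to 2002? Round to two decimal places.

Change = (132.0 − 103.0) / 103.0 × 100
       = 29.0 / 103.0 × 100 = 28.1553%

28.16%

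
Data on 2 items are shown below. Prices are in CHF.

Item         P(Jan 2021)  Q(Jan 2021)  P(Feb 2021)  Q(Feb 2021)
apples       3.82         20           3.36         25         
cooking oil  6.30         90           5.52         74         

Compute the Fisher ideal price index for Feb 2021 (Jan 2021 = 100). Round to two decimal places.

Laspeyres component (base-period weights):
ΣP(Feb 2021)Q(Jan 2021) = 3.36×20 + 5.52×90 = 67.2 + 496.8 = 564
ΣP(Jan 2021)Q(Jan 2021) = 3.82×20 + 6.30×90 = 76.4 + 567 = 643.4
L = 564 / 643.4 × 100 = 87.6593
Paasche component (current-period weights):
ΣP(Feb 2021)Q(Feb 2021) = 3.36×25 + 5.52×74 = 84 + 408.48 = 492.48
ΣP(Jan 2021)Q(Feb 2021) = 3.82×25 + 6.30×74 = 95.5 + 466.2 = 561.7
P = 492.48 / 561.7 × 100 = 87.6767
Fisher = √(L × P) = √(87.6593 × 87.6767) = 87.6680

87.67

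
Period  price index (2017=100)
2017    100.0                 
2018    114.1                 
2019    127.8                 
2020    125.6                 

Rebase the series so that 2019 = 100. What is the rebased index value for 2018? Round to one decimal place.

89.3

Rebased(2018) = 114.1 / 127.8 × 100 = 89.2801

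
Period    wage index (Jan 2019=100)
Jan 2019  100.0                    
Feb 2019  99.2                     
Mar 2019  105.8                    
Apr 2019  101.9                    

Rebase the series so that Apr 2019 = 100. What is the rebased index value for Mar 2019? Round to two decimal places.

103.83

Rebased(Mar 2019) = 105.8 / 101.9 × 100 = 103.8273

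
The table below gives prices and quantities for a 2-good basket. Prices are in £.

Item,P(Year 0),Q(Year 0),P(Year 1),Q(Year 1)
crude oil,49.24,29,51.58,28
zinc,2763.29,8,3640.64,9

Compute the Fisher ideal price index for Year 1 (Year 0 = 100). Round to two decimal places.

Laspeyres component (base-period weights):
ΣP(Year 1)Q(Year 0) = 51.58×29 + 3640.64×8 = 1495.82 + 29125.12 = 30620.94
ΣP(Year 0)Q(Year 0) = 49.24×29 + 2763.29×8 = 1427.96 + 22106.32 = 23534.28
L = 30620.94 / 23534.28 × 100 = 130.1121
Paasche component (current-period weights):
ΣP(Year 1)Q(Year 1) = 51.58×28 + 3640.64×9 = 1444.24 + 32765.76 = 34210
ΣP(Year 0)Q(Year 1) = 49.24×28 + 2763.29×9 = 1378.72 + 24869.61 = 26248.33
P = 34210 / 26248.33 × 100 = 130.3321
Fisher = √(L × P) = √(130.1121 × 130.3321) = 130.2220

130.22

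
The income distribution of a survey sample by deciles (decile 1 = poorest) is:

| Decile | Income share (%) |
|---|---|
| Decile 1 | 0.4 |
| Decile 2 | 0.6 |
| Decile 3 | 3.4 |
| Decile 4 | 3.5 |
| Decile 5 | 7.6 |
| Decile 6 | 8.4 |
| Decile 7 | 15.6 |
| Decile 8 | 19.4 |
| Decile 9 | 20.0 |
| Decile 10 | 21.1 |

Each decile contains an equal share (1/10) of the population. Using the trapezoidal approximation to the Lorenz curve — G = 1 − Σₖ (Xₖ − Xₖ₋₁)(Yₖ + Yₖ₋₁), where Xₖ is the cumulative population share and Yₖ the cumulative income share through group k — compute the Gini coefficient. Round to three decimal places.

Cumulative income shares Yₖ: 0.0040, 0.0100, 0.0440, 0.0790, 0.1550, 0.2390, 0.3950, 0.5890, 0.7890, 1.0000
Σ (Xₖ−Xₖ₋₁)(Yₖ+Yₖ₋₁) = (1/10)(0.0040+0.0000) + (1/10)(0.0100+0.0040) + (1/10)(0.0440+0.0100) + (1/10)(0.0790+0.0440) + (1/10)(0.1550+0.0790) + (1/10)(0.2390+0.1550) + (1/10)(0.3950+0.2390) + (1/10)(0.5890+0.3950) + (1/10)(0.7890+0.5890) + (1/10)(1.0000+0.7890)
  = 0.0004 + 0.0014 + 0.0054 + 0.0123 + 0.0234 + 0.0394 + 0.0634 + 0.0984 + 0.1378 + 0.1789 = 0.5608
G = 1 − 0.5608 = 0.4392

0.439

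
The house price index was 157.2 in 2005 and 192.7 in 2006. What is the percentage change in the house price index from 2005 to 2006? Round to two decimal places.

22.58%

Change = (192.7 − 157.2) / 157.2 × 100
       = 35.5 / 157.2 × 100 = 22.5827%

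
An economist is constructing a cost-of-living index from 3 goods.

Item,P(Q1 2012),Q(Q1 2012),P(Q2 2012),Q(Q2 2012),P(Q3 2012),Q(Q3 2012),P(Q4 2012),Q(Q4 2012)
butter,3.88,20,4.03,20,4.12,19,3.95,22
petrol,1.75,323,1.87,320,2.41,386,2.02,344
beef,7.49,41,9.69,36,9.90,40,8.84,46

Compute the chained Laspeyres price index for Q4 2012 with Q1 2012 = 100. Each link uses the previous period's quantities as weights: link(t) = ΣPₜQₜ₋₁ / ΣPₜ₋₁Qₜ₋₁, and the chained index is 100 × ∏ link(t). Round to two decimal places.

115.35

Link Q1 2012→Q2 2012:
ΣP(Q2 2012)Q(Q1 2012) = 4.03×20 + 1.87×323 + 9.69×41 = 80.6 + 604.01 + 397.29 = 1081.9
ΣP(Q1 2012)Q(Q1 2012) = 3.88×20 + 1.75×323 + 7.49×41 = 77.6 + 565.25 + 307.09 = 949.94
link = 1081.9/949.94 = 1.138914
Link Q2 2012→Q3 2012:
ΣP(Q3 2012)Q(Q2 2012) = 4.12×20 + 2.41×320 + 9.90×36 = 82.4 + 771.2 + 356.4 = 1210
ΣP(Q2 2012)Q(Q2 2012) = 4.03×20 + 1.87×320 + 9.69×36 = 80.6 + 598.4 + 348.84 = 1027.84
link = 1210/1027.84 = 1.177226
Link Q3 2012→Q4 2012:
ΣP(Q4 2012)Q(Q3 2012) = 3.95×19 + 2.02×386 + 8.84×40 = 75.05 + 779.72 + 353.6 = 1208.37
ΣP(Q3 2012)Q(Q3 2012) = 4.12×19 + 2.41×386 + 9.90×40 = 78.28 + 930.26 + 396 = 1404.54
link = 1208.37/1404.54 = 0.860331
Chained index = 100 × 1.138914 × 1.177226 × 0.860331 = 115.3497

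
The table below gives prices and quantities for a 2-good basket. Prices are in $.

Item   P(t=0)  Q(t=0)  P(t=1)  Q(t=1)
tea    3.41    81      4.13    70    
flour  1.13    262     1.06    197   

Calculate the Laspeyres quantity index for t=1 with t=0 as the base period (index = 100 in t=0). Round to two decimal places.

80.61

Laspeyres quantity index uses base-period prices as weights.
ΣP(t=0)·Q(t=1) = 3.41×70 + 1.13×197 = 238.7 + 222.61 = 461.31
ΣP(t=0)·Q(t=0) = 3.41×81 + 1.13×262 = 276.21 + 296.06 = 572.27
Index = 461.31 / 572.27 × 100 = 80.6106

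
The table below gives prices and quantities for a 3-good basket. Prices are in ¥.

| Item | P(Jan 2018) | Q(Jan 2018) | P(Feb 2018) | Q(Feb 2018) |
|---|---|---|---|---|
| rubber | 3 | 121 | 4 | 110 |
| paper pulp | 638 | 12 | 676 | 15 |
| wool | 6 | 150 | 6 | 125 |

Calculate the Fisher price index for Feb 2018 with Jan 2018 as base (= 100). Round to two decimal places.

Laspeyres component (base-period weights):
ΣP(Feb 2018)Q(Jan 2018) = 4×121 + 676×12 + 6×150 = 484 + 8112 + 900 = 9496
ΣP(Jan 2018)Q(Jan 2018) = 3×121 + 638×12 + 6×150 = 363 + 7656 + 900 = 8919
L = 9496 / 8919 × 100 = 106.4693
Paasche component (current-period weights):
ΣP(Feb 2018)Q(Feb 2018) = 4×110 + 676×15 + 6×125 = 440 + 10140 + 750 = 11330
ΣP(Jan 2018)Q(Feb 2018) = 3×110 + 638×15 + 6×125 = 330 + 9570 + 750 = 10650
P = 11330 / 10650 × 100 = 106.3850
Fisher = √(L × P) = √(106.4693 × 106.3850) = 106.4271

106.43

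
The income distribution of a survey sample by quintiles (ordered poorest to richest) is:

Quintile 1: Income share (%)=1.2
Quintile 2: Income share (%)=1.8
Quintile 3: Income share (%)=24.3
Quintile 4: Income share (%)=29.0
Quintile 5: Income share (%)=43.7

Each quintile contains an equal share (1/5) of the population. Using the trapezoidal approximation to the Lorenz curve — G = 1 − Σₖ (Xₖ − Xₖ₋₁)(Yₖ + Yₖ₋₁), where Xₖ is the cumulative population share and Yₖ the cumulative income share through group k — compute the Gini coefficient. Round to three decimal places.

0.449

Cumulative income shares Yₖ: 0.0120, 0.0300, 0.2730, 0.5630, 1.0000
Σ (Xₖ−Xₖ₋₁)(Yₖ+Yₖ₋₁) = (1/5)(0.0120+0.0000) + (1/5)(0.0300+0.0120) + (1/5)(0.2730+0.0300) + (1/5)(0.5630+0.2730) + (1/5)(1.0000+0.5630)
  = 0.0024 + 0.0084 + 0.0606 + 0.1672 + 0.3126 = 0.5512
G = 1 − 0.5512 = 0.4488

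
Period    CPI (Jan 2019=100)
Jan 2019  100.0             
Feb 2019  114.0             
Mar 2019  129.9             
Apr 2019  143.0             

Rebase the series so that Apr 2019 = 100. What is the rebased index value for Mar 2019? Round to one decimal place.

90.8

Rebased(Mar 2019) = 129.9 / 143.0 × 100 = 90.8392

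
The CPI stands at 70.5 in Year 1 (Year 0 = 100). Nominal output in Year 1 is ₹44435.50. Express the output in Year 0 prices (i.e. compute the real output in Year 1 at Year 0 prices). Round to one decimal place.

63029.1

Real = Nominal ÷ (Index/100) = 44435.50 ÷ (70.5/100)
     = 44435.50 ÷ 0.705 = 63029.0780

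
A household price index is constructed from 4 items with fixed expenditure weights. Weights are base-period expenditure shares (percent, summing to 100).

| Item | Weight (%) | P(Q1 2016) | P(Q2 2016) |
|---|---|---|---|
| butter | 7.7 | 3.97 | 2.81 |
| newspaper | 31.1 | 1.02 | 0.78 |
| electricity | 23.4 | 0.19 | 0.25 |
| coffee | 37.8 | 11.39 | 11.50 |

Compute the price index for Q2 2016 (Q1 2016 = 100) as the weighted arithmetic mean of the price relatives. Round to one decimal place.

98.2

butter: 7.7 × (2.81/3.97) = 7.7 × 0.707809 = 5.4501
newspaper: 31.1 × (0.78/1.02) = 31.1 × 0.764706 = 23.7824
electricity: 23.4 × (0.25/0.19) = 23.4 × 1.315789 = 30.7895
coffee: 37.8 × (11.50/11.39) = 37.8 × 1.009658 = 38.1651
Index = Σ wᵢ·(p₁ᵢ/p₀ᵢ) = 5.4501 + 23.7824 + 30.7895 + 38.1651 = 98.1870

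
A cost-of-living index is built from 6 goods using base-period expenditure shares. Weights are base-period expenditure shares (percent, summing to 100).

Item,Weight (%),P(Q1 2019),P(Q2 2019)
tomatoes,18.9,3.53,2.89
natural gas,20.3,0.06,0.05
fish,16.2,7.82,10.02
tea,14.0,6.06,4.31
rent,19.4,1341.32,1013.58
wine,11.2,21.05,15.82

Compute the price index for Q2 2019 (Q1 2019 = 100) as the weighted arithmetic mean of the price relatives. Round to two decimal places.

tomatoes: 18.9 × (2.89/3.53) = 18.9 × 0.818697 = 15.4734
natural gas: 20.3 × (0.05/0.06) = 20.3 × 0.833333 = 16.9167
fish: 16.2 × (10.02/7.82) = 16.2 × 1.281330 = 20.7575
tea: 14.0 × (4.31/6.06) = 14.0 × 0.711221 = 9.9571
rent: 19.4 × (1013.58/1341.32) = 19.4 × 0.755659 = 14.6598
wine: 11.2 × (15.82/21.05) = 11.2 × 0.751544 = 8.4173
Index = Σ wᵢ·(p₁ᵢ/p₀ᵢ) = 15.4734 + 16.9167 + 20.7575 + 9.9571 + 14.6598 + 8.4173 = 86.1817

86.18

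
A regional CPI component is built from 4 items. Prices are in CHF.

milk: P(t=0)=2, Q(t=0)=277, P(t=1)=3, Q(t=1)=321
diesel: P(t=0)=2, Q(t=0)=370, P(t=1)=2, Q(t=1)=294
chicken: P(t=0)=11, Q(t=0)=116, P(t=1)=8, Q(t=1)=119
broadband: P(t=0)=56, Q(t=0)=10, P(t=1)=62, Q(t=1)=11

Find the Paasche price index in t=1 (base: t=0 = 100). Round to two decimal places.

100.95

Paasche price index uses current-period quantities as weights.
ΣP(t=1)·Q(t=1) = 3×321 + 2×294 + 8×119 + 62×11 = 963 + 588 + 952 + 682 = 3185
ΣP(t=0)·Q(t=1) = 2×321 + 2×294 + 11×119 + 56×11 = 642 + 588 + 1309 + 616 = 3155
Index = 3185 / 3155 × 100 = 100.9509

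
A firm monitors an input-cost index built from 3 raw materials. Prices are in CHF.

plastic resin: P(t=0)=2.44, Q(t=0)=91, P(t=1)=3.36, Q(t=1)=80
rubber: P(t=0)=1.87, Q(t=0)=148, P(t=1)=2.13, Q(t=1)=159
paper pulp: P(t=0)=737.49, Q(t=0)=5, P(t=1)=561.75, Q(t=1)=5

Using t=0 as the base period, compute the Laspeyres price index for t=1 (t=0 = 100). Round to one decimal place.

Laspeyres price index uses base-period quantities as weights.
ΣP(t=1)·Q(t=0) = 3.36×91 + 2.13×148 + 561.75×5 = 305.76 + 315.24 + 2808.75 = 3429.75
ΣP(t=0)·Q(t=0) = 2.44×91 + 1.87×148 + 737.49×5 = 222.04 + 276.76 + 3687.45 = 4186.25
Index = 3429.75 / 4186.25 × 100 = 81.9289

81.9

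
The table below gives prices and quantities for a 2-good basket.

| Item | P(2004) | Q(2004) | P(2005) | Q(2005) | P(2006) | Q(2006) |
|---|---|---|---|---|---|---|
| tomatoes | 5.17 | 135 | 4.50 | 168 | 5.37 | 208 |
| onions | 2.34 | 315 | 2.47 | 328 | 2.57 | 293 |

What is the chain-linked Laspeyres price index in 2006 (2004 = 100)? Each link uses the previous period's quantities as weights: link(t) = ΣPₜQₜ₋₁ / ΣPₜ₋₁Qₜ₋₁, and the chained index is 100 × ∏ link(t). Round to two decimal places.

107.58

Link 2004→2005:
ΣP(2005)Q(2004) = 4.50×135 + 2.47×315 = 607.5 + 778.05 = 1385.55
ΣP(2004)Q(2004) = 5.17×135 + 2.34×315 = 697.95 + 737.1 = 1435.05
link = 1385.55/1435.05 = 0.965506
Link 2005→2006:
ΣP(2006)Q(2005) = 5.37×168 + 2.57×328 = 902.16 + 842.96 = 1745.12
ΣP(2005)Q(2005) = 4.50×168 + 2.47×328 = 756 + 810.16 = 1566.16
link = 1745.12/1566.16 = 1.114267
Chained index = 100 × 0.965506 × 1.114267 = 107.5832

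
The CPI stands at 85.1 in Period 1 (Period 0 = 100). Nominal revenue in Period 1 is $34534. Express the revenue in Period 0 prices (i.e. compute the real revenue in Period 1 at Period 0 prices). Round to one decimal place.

Real = Nominal ÷ (Index/100) = 34534 ÷ (85.1/100)
     = 34534 ÷ 0.851 = 40580.4935

40580.5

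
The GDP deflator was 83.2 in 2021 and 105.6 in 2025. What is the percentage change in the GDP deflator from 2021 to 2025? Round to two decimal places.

26.92%

Change = (105.6 − 83.2) / 83.2 × 100
       = 22.4 / 83.2 × 100 = 26.9231%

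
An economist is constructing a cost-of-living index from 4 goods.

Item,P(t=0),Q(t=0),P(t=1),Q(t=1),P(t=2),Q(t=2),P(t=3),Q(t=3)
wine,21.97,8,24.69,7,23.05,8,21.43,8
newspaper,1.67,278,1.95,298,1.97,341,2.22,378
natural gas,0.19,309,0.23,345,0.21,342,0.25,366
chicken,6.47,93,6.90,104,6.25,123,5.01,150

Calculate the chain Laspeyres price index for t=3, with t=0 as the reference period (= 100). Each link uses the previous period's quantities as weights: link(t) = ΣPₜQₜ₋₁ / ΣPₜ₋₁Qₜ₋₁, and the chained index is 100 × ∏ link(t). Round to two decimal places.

Link t=0→t=1:
ΣP(t=1)Q(t=0) = 24.69×8 + 1.95×278 + 0.23×309 + 6.90×93 = 197.52 + 542.1 + 71.07 + 641.7 = 1452.39
ΣP(t=0)Q(t=0) = 21.97×8 + 1.67×278 + 0.19×309 + 6.47×93 = 175.76 + 464.26 + 58.71 + 601.71 = 1300.44
link = 1452.39/1300.44 = 1.116845
Link t=1→t=2:
ΣP(t=2)Q(t=1) = 23.05×7 + 1.97×298 + 0.21×345 + 6.25×104 = 161.35 + 587.06 + 72.45 + 650 = 1470.86
ΣP(t=1)Q(t=1) = 24.69×7 + 1.95×298 + 0.23×345 + 6.90×104 = 172.83 + 581.1 + 79.35 + 717.6 = 1550.88
link = 1470.86/1550.88 = 0.948403
Link t=2→t=3:
ΣP(t=3)Q(t=2) = 21.43×8 + 2.22×341 + 0.25×342 + 5.01×123 = 171.44 + 757.02 + 85.5 + 616.23 = 1630.19
ΣP(t=2)Q(t=2) = 23.05×8 + 1.97×341 + 0.21×342 + 6.25×123 = 184.4 + 671.77 + 71.82 + 768.75 = 1696.74
link = 1630.19/1696.74 = 0.960778
Chained index = 100 × 1.116845 × 0.948403 × 0.960778 = 101.7675

101.77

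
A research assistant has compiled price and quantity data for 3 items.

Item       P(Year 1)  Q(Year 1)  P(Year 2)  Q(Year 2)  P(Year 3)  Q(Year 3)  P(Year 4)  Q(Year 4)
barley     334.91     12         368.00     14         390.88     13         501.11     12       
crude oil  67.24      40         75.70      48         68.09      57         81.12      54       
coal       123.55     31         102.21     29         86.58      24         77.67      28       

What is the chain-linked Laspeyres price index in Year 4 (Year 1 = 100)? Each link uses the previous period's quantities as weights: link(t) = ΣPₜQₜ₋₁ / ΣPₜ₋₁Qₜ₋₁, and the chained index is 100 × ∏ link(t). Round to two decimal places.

Link Year 1→Year 2:
ΣP(Year 2)Q(Year 1) = 368.00×12 + 75.70×40 + 102.21×31 = 4416 + 3028 + 3168.51 = 10612.51
ΣP(Year 1)Q(Year 1) = 334.91×12 + 67.24×40 + 123.55×31 = 4018.92 + 2689.6 + 3830.05 = 10538.57
link = 10612.51/10538.57 = 1.007016
Link Year 2→Year 3:
ΣP(Year 3)Q(Year 2) = 390.88×14 + 68.09×48 + 86.58×29 = 5472.32 + 3268.32 + 2510.82 = 11251.46
ΣP(Year 2)Q(Year 2) = 368.00×14 + 75.70×48 + 102.21×29 = 5152 + 3633.6 + 2964.09 = 11749.69
link = 11251.46/11749.69 = 0.957596
Link Year 3→Year 4:
ΣP(Year 4)Q(Year 3) = 501.11×13 + 81.12×57 + 77.67×24 = 6514.43 + 4623.84 + 1864.08 = 13002.35
ΣP(Year 3)Q(Year 3) = 390.88×13 + 68.09×57 + 86.58×24 = 5081.44 + 3881.13 + 2077.92 = 11040.49
link = 13002.35/11040.49 = 1.177697
Chained index = 100 × 1.007016 × 0.957596 × 1.177697 = 113.5671

113.57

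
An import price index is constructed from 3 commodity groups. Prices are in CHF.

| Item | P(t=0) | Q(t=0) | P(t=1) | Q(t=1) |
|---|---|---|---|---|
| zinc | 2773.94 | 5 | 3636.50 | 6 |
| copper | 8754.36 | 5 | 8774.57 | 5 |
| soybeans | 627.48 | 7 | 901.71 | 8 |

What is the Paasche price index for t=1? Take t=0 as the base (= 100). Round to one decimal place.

Paasche price index uses current-period quantities as weights.
ΣP(t=1)·Q(t=1) = 3636.50×6 + 8774.57×5 + 901.71×8 = 21819 + 43872.85 + 7213.68 = 72905.53
ΣP(t=0)·Q(t=1) = 2773.94×6 + 8754.36×5 + 627.48×8 = 16643.64 + 43771.8 + 5019.84 = 65435.28
Index = 72905.53 / 65435.28 × 100 = 111.4162

111.4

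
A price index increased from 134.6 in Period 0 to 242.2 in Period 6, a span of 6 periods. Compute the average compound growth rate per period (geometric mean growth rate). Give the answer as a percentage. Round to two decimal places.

10.29%

Growth factor = (242.2/134.6)^(1/6) = (1.799406)^(1/6) = 1.102863
Growth rate = 1.102863 − 1 = 0.102863 = 10.2863%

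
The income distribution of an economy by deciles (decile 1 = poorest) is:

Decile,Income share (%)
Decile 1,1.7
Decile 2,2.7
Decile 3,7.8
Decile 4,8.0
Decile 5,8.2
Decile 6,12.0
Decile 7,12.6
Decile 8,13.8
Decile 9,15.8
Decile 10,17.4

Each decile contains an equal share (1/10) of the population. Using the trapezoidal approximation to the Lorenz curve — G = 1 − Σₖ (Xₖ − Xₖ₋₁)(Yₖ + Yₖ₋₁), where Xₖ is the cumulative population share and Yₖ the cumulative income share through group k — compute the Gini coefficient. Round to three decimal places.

Cumulative income shares Yₖ: 0.0170, 0.0440, 0.1220, 0.2020, 0.2840, 0.4040, 0.5300, 0.6680, 0.8260, 1.0000
Σ (Xₖ−Xₖ₋₁)(Yₖ+Yₖ₋₁) = (1/10)(0.0170+0.0000) + (1/10)(0.0440+0.0170) + (1/10)(0.1220+0.0440) + (1/10)(0.2020+0.1220) + (1/10)(0.2840+0.2020) + (1/10)(0.4040+0.2840) + (1/10)(0.5300+0.4040) + (1/10)(0.6680+0.5300) + (1/10)(0.8260+0.6680) + (1/10)(1.0000+0.8260)
  = 0.0017 + 0.0061 + 0.0166 + 0.0324 + 0.0486 + 0.0688 + 0.0934 + 0.1198 + 0.1494 + 0.1826 = 0.7194
G = 1 − 0.7194 = 0.2806

0.281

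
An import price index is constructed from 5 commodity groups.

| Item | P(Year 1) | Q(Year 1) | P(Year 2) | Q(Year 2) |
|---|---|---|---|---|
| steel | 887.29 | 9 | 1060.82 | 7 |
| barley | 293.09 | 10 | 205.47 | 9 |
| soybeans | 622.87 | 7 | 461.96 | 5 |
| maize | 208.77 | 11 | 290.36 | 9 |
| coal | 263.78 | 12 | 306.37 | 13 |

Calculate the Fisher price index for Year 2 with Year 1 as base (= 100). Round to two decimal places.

104.97

Laspeyres component (base-period weights):
ΣP(Year 2)Q(Year 1) = 1060.82×9 + 205.47×10 + 461.96×7 + 290.36×11 + 306.37×12 = 9547.38 + 2054.7 + 3233.72 + 3193.96 + 3676.44 = 21706.2
ΣP(Year 1)Q(Year 1) = 887.29×9 + 293.09×10 + 622.87×7 + 208.77×11 + 263.78×12 = 7985.61 + 2930.9 + 4360.09 + 2296.47 + 3165.36 = 20738.43
L = 21706.2 / 20738.43 × 100 = 104.6666
Paasche component (current-period weights):
ΣP(Year 2)Q(Year 2) = 1060.82×7 + 205.47×9 + 461.96×5 + 290.36×9 + 306.37×13 = 7425.74 + 1849.23 + 2309.8 + 2613.24 + 3982.81 = 18180.82
ΣP(Year 1)Q(Year 2) = 887.29×7 + 293.09×9 + 622.87×5 + 208.77×9 + 263.78×13 = 6211.03 + 2637.81 + 3114.35 + 1878.93 + 3429.14 = 17271.26
P = 18180.82 / 17271.26 × 100 = 105.2663
Fisher = √(L × P) = √(104.6666 × 105.2663) = 104.9660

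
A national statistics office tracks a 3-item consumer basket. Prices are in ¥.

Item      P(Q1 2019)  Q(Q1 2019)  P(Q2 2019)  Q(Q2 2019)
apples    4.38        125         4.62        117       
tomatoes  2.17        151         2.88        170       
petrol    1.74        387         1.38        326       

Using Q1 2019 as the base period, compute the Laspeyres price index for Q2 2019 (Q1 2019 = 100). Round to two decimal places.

Laspeyres price index uses base-period quantities as weights.
ΣP(Q2 2019)·Q(Q1 2019) = 4.62×125 + 2.88×151 + 1.38×387 = 577.5 + 434.88 + 534.06 = 1546.44
ΣP(Q1 2019)·Q(Q1 2019) = 4.38×125 + 2.17×151 + 1.74×387 = 547.5 + 327.67 + 673.38 = 1548.55
Index = 1546.44 / 1548.55 × 100 = 99.8637

99.86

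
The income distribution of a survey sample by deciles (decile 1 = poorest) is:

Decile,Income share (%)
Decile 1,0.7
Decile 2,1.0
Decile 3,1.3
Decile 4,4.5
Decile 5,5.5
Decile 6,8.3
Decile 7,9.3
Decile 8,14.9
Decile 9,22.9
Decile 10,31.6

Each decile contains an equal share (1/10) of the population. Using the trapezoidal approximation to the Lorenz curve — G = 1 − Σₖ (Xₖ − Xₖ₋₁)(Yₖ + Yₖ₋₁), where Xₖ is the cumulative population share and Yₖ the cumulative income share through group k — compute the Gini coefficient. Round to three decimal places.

Cumulative income shares Yₖ: 0.0070, 0.0170, 0.0300, 0.0750, 0.1300, 0.2130, 0.3060, 0.4550, 0.6840, 1.0000
Σ (Xₖ−Xₖ₋₁)(Yₖ+Yₖ₋₁) = (1/10)(0.0070+0.0000) + (1/10)(0.0170+0.0070) + (1/10)(0.0300+0.0170) + (1/10)(0.0750+0.0300) + (1/10)(0.1300+0.0750) + (1/10)(0.2130+0.1300) + (1/10)(0.3060+0.2130) + (1/10)(0.4550+0.3060) + (1/10)(0.6840+0.4550) + (1/10)(1.0000+0.6840)
  = 0.0007 + 0.0024 + 0.0047 + 0.0105 + 0.0205 + 0.0343 + 0.0519 + 0.0761 + 0.1139 + 0.1684 = 0.4834
G = 1 − 0.4834 = 0.5166

0.517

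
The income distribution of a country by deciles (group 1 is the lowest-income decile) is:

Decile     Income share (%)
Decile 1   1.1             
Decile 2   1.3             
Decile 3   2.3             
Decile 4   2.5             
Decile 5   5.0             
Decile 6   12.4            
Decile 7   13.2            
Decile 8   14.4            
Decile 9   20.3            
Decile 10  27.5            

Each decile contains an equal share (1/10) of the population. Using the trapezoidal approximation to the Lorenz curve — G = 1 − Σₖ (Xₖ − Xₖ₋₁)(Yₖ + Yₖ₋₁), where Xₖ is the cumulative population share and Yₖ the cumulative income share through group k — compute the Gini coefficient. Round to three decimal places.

0.471

Cumulative income shares Yₖ: 0.0110, 0.0240, 0.0470, 0.0720, 0.1220, 0.2460, 0.3780, 0.5220, 0.7250, 1.0000
Σ (Xₖ−Xₖ₋₁)(Yₖ+Yₖ₋₁) = (1/10)(0.0110+0.0000) + (1/10)(0.0240+0.0110) + (1/10)(0.0470+0.0240) + (1/10)(0.0720+0.0470) + (1/10)(0.1220+0.0720) + (1/10)(0.2460+0.1220) + (1/10)(0.3780+0.2460) + (1/10)(0.5220+0.3780) + (1/10)(0.7250+0.5220) + (1/10)(1.0000+0.7250)
  = 0.0011 + 0.0035 + 0.0071 + 0.0119 + 0.0194 + 0.0368 + 0.0624 + 0.0900 + 0.1247 + 0.1725 = 0.5294
G = 1 − 0.5294 = 0.4706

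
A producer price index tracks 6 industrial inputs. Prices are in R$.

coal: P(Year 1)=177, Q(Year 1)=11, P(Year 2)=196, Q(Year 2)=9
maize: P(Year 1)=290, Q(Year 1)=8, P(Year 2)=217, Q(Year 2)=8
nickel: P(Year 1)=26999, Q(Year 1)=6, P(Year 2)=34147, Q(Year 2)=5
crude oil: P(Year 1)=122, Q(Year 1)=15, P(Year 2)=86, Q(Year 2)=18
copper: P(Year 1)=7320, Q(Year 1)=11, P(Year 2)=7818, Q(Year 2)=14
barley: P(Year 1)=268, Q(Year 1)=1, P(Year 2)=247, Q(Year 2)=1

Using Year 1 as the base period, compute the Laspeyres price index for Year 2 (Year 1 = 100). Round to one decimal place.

119.1

Laspeyres price index uses base-period quantities as weights.
ΣP(Year 2)·Q(Year 1) = 196×11 + 217×8 + 34147×6 + 86×15 + 7818×11 + 247×1 = 2156 + 1736 + 204882 + 1290 + 85998 + 247 = 296309
ΣP(Year 1)·Q(Year 1) = 177×11 + 290×8 + 26999×6 + 122×15 + 7320×11 + 268×1 = 1947 + 2320 + 161994 + 1830 + 80520 + 268 = 248879
Index = 296309 / 248879 × 100 = 119.0575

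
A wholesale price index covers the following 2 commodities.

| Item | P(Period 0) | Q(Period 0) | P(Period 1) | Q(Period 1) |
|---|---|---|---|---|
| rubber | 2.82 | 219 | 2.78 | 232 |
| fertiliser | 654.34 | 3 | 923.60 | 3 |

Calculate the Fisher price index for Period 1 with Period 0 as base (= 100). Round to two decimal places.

Laspeyres component (base-period weights):
ΣP(Period 1)Q(Period 0) = 2.78×219 + 923.60×3 = 608.82 + 2770.8 = 3379.62
ΣP(Period 0)Q(Period 0) = 2.82×219 + 654.34×3 = 617.58 + 1963.02 = 2580.6
L = 3379.62 / 2580.6 × 100 = 130.9626
Paasche component (current-period weights):
ΣP(Period 1)Q(Period 1) = 2.78×232 + 923.60×3 = 644.96 + 2770.8 = 3415.76
ΣP(Period 0)Q(Period 1) = 2.82×232 + 654.34×3 = 654.24 + 1963.02 = 2617.26
P = 3415.76 / 2617.26 × 100 = 130.5090
Fisher = √(L × P) = √(130.9626 × 130.5090) = 130.7356

130.74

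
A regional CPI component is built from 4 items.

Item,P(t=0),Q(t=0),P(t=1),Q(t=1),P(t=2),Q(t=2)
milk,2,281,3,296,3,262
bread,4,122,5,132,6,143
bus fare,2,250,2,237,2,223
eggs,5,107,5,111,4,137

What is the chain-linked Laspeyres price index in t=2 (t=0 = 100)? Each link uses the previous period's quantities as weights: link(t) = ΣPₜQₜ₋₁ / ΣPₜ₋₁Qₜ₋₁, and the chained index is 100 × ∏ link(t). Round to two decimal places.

120.30

Link t=0→t=1:
ΣP(t=1)Q(t=0) = 3×281 + 5×122 + 2×250 + 5×107 = 843 + 610 + 500 + 535 = 2488
ΣP(t=0)Q(t=0) = 2×281 + 4×122 + 2×250 + 5×107 = 562 + 488 + 500 + 535 = 2085
link = 2488/2085 = 1.193285
Link t=1→t=2:
ΣP(t=2)Q(t=1) = 3×296 + 6×132 + 2×237 + 4×111 = 888 + 792 + 474 + 444 = 2598
ΣP(t=1)Q(t=1) = 3×296 + 5×132 + 2×237 + 5×111 = 888 + 660 + 474 + 555 = 2577
link = 2598/2577 = 1.008149
Chained index = 100 × 1.193285 × 1.008149 = 120.3009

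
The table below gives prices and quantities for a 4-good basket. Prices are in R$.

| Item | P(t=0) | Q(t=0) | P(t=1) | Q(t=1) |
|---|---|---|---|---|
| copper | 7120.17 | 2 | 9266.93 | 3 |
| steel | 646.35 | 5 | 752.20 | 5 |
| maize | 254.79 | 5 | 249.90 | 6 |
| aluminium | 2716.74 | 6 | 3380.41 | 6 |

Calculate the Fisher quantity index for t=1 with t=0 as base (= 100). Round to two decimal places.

121.38

Laspeyres component (base-period weights):
ΣP(t=0)Q(t=1) = 7120.17×3 + 646.35×5 + 254.79×6 + 2716.74×6 = 21360.51 + 3231.75 + 1528.74 + 16300.44 = 42421.44
ΣP(t=0)Q(t=0) = 7120.17×2 + 646.35×5 + 254.79×5 + 2716.74×6 = 14240.34 + 3231.75 + 1273.95 + 16300.44 = 35046.48
L = 42421.44 / 35046.48 × 100 = 121.0434
Paasche component (current-period weights):
ΣP(t=1)Q(t=1) = 9266.93×3 + 752.20×5 + 249.90×6 + 3380.41×6 = 27800.79 + 3761 + 1499.4 + 20282.46 = 53343.65
ΣP(t=1)Q(t=0) = 9266.93×2 + 752.20×5 + 249.90×5 + 3380.41×6 = 18533.86 + 3761 + 1249.5 + 20282.46 = 43826.82
P = 53343.65 / 43826.82 × 100 = 121.7146
Fisher = √(L × P) = √(121.0434 × 121.7146) = 121.3785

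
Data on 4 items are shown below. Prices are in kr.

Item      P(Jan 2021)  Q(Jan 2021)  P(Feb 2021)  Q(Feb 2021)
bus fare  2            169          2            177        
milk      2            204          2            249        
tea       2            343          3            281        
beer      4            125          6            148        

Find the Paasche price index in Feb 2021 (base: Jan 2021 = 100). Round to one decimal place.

Paasche price index uses current-period quantities as weights.
ΣP(Feb 2021)·Q(Feb 2021) = 2×177 + 2×249 + 3×281 + 6×148 = 354 + 498 + 843 + 888 = 2583
ΣP(Jan 2021)·Q(Feb 2021) = 2×177 + 2×249 + 2×281 + 4×148 = 354 + 498 + 562 + 592 = 2006
Index = 2583 / 2006 × 100 = 128.7637

128.8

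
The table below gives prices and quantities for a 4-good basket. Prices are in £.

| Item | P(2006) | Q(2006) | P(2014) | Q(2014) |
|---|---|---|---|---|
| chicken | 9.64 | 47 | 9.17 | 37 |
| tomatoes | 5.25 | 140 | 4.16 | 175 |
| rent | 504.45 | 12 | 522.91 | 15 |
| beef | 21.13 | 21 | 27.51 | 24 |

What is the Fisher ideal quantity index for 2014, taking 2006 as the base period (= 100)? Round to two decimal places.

121.67

Laspeyres component (base-period weights):
ΣP(2006)Q(2014) = 9.64×37 + 5.25×175 + 504.45×15 + 21.13×24 = 356.68 + 918.75 + 7566.75 + 507.12 = 9349.3
ΣP(2006)Q(2006) = 9.64×47 + 5.25×140 + 504.45×12 + 21.13×21 = 453.08 + 735 + 6053.4 + 443.73 = 7685.21
L = 9349.3 / 7685.21 × 100 = 121.6531
Paasche component (current-period weights):
ΣP(2014)Q(2014) = 9.17×37 + 4.16×175 + 522.91×15 + 27.51×24 = 339.29 + 728 + 7843.65 + 660.24 = 9571.18
ΣP(2014)Q(2006) = 9.17×47 + 4.16×140 + 522.91×12 + 27.51×21 = 430.99 + 582.4 + 6274.92 + 577.71 = 7866.02
P = 9571.18 / 7866.02 × 100 = 121.6775
Fisher = √(L × P) = √(121.6531 × 121.6775) = 121.6653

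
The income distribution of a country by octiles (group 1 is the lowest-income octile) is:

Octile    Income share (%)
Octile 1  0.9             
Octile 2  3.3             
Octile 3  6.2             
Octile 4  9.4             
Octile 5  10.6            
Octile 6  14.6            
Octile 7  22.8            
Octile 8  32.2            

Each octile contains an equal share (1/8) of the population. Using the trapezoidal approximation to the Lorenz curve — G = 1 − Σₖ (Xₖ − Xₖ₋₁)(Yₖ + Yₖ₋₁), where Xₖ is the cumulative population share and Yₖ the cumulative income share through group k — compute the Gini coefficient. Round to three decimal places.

Cumulative income shares Yₖ: 0.0090, 0.0420, 0.1040, 0.1980, 0.3040, 0.4500, 0.6780, 1.0000
Σ (Xₖ−Xₖ₋₁)(Yₖ+Yₖ₋₁) = (1/8)(0.0090+0.0000) + (1/8)(0.0420+0.0090) + (1/8)(0.1040+0.0420) + (1/8)(0.1980+0.1040) + (1/8)(0.3040+0.1980) + (1/8)(0.4500+0.3040) + (1/8)(0.6780+0.4500) + (1/8)(1.0000+0.6780)
  = 0.0011 + 0.0064 + 0.0183 + 0.0378 + 0.0628 + 0.0943 + 0.1410 + 0.2097 = 0.5713
G = 1 − 0.5713 = 0.4287

0.429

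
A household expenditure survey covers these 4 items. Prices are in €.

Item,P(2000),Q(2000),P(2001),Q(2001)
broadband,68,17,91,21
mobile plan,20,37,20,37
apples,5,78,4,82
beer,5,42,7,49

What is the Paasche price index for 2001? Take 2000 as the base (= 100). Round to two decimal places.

117.68

Paasche price index uses current-period quantities as weights.
ΣP(2001)·Q(2001) = 91×21 + 20×37 + 4×82 + 7×49 = 1911 + 740 + 328 + 343 = 3322
ΣP(2000)·Q(2001) = 68×21 + 20×37 + 5×82 + 5×49 = 1428 + 740 + 410 + 245 = 2823
Index = 3322 / 2823 × 100 = 117.6762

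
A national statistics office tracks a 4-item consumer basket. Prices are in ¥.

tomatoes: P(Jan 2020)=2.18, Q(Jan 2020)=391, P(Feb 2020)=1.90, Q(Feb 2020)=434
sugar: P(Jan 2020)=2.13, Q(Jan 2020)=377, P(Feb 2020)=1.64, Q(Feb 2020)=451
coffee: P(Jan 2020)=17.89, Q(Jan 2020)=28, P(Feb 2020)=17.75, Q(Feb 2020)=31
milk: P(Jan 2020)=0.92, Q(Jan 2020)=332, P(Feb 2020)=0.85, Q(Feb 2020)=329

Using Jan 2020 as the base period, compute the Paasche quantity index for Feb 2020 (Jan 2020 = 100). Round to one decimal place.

Paasche quantity index uses current-period prices as weights.
ΣP(Feb 2020)·Q(Feb 2020) = 1.90×434 + 1.64×451 + 17.75×31 + 0.85×329 = 824.6 + 739.64 + 550.25 + 279.65 = 2394.14
ΣP(Feb 2020)·Q(Jan 2020) = 1.90×391 + 1.64×377 + 17.75×28 + 0.85×332 = 742.9 + 618.28 + 497 + 282.2 = 2140.38
Index = 2394.14 / 2140.38 × 100 = 111.8558

111.9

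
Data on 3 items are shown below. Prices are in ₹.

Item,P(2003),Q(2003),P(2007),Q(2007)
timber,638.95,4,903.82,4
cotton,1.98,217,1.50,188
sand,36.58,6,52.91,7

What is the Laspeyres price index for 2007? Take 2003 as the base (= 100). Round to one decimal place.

132.9

Laspeyres price index uses base-period quantities as weights.
ΣP(2007)·Q(2003) = 903.82×4 + 1.50×217 + 52.91×6 = 3615.28 + 325.5 + 317.46 = 4258.24
ΣP(2003)·Q(2003) = 638.95×4 + 1.98×217 + 36.58×6 = 2555.8 + 429.66 + 219.48 = 3204.94
Index = 4258.24 / 3204.94 × 100 = 132.8649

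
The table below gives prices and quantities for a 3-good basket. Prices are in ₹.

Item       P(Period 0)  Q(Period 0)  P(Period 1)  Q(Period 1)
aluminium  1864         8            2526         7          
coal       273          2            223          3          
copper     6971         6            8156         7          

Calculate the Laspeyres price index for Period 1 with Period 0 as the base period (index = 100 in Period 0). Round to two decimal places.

Laspeyres price index uses base-period quantities as weights.
ΣP(Period 1)·Q(Period 0) = 2526×8 + 223×2 + 8156×6 = 20208 + 446 + 48936 = 69590
ΣP(Period 0)·Q(Period 0) = 1864×8 + 273×2 + 6971×6 = 14912 + 546 + 41826 = 57284
Index = 69590 / 57284 × 100 = 121.4824

121.48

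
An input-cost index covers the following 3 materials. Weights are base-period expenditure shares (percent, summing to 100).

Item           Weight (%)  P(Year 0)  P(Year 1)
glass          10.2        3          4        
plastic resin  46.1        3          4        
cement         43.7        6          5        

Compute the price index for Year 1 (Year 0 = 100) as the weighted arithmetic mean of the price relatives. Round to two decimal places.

glass: 10.2 × (4/3) = 10.2 × 1.333333 = 13.6000
plastic resin: 46.1 × (4/3) = 46.1 × 1.333333 = 61.4667
cement: 43.7 × (5/6) = 43.7 × 0.833333 = 36.4167
Index = Σ wᵢ·(p₁ᵢ/p₀ᵢ) = 13.6000 + 61.4667 + 36.4167 = 111.4833

111.48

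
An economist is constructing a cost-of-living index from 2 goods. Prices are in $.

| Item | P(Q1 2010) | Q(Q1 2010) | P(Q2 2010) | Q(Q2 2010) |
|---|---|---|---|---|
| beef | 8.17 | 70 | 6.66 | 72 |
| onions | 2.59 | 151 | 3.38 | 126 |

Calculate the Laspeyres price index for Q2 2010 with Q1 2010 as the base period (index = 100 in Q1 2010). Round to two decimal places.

Laspeyres price index uses base-period quantities as weights.
ΣP(Q2 2010)·Q(Q1 2010) = 6.66×70 + 3.38×151 = 466.2 + 510.38 = 976.58
ΣP(Q1 2010)·Q(Q1 2010) = 8.17×70 + 2.59×151 = 571.9 + 391.09 = 962.99
Index = 976.58 / 962.99 × 100 = 101.4112

101.41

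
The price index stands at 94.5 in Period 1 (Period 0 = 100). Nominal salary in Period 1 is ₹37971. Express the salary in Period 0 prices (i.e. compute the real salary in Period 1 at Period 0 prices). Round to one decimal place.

40181.0

Real = Nominal ÷ (Index/100) = 37971 ÷ (94.5/100)
     = 37971 ÷ 0.945 = 40180.9524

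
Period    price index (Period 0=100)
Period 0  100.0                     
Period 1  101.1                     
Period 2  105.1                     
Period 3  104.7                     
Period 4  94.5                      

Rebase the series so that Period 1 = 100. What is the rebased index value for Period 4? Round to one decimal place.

93.5

Rebased(Period 4) = 94.5 / 101.1 × 100 = 93.4718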